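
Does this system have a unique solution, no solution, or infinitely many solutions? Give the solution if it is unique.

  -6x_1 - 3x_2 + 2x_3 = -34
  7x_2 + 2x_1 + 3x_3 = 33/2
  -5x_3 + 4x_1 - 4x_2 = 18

no solution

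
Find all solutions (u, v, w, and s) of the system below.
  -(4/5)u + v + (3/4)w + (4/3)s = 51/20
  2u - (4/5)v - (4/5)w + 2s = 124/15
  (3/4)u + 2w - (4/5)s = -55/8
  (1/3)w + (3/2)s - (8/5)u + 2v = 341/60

u = 3/2, v = 8/3, w = -3, s = 5/2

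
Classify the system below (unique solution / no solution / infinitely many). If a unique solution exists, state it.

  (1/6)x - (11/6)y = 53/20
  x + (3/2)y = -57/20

Row-reduce the augmented matrix:
R1 ← R1 / (1/6).
R2 ← R2 − 1·R1.
R2 ← R2 / (25/2).
R1 ← R1 + 11·R2.
Reading off the reduced rows gives x = -3/5, y = -3/2.

x = -3/5, y = -3/2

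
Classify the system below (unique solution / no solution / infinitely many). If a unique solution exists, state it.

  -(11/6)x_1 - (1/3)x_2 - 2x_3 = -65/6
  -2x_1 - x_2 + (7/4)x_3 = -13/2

Row-reduce:
R1 ← R1 / (-11/6).
R2 ← R2 + 2·R1.
R2 ← R2 / (-7/11).
R1 ← R1 − 2/11·R2.
Rank is 2 with 3 unknowns, leaving x_3 free.

infinitely many solutions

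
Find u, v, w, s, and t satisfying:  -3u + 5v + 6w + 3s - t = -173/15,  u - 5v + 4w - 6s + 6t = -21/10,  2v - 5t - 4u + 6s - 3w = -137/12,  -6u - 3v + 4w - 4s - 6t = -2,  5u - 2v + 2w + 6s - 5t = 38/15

Row-reduce the augmented matrix:
R1 ← R1 / (-3).
R2 ← R2 − 1·R1.
R3 ← R3 + 4·R1.
R4 ← R4 + 6·R1.
R5 ← R5 − 5·R1.
R2 ← R2 / (-10/3).
R1 ← R1 + 5/3·R2.
R3 ← R3 + 14/3·R2.
R4 ← R4 + 13·R2.
R5 ← R5 − 19/3·R2.
R3 ← R3 / (-97/5).
R1 ← R1 + 5·R3.
R2 ← R2 + 9/5·R3.
R4 ← R4 + 157/5·R3.
R5 ← R5 − 117/5·R3.
R4 ← R4 / (-983/194).
R1 ← R1 + 159/194·R4.
R2 ← R2 − 129/194·R4.
R3 ← R3 + 45/97·R4.
R5 ← R5 − 2397/194·R4.
R5 ← R5 / (-27281/983).
R1 ← R1 − 1646/983·R5.
R2 ← R2 + 1558/983·R5.
R3 ← R3 − 1247/983·R5.
R4 ← R4 − 1421/983·R5.
Reading off the reduced rows gives u = 5/2, v = 6/5, w = -3/4, s = -12/5, t = -5/3.

u = 5/2, v = 6/5, w = -3/4, s = -12/5, t = -5/3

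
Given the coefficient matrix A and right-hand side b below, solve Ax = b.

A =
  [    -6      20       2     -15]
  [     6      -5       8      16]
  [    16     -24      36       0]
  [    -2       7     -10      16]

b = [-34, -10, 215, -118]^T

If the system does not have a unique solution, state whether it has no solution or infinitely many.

no solution

Row-reduce:
R1 ← R1 / (-6).
R2 ← R2 − 6·R1.
R3 ← R3 − 16·R1.
R4 ← R4 + 2·R1.
R2 ← R2 / (15).
R1 ← R1 + 10/3·R2.
R3 ← R3 − 88/3·R2.
R4 ← R4 − 1/3·R2.
R3 ← R3 / (196/9).
R1 ← R1 − 17/9·R3.
R2 ← R2 − 2/3·R3.
R4 ← R4 + 98/9·R3.
Row 4 reduces to 0 = -1/2, a contradiction. The system is inconsistent.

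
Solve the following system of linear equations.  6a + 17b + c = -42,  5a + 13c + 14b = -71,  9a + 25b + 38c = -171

infinitely many solutions

Row-reduce:
R1 ← R1 / (6).
R2 ← R2 − 5·R1.
R3 ← R3 − 9·R1.
R2 ← R2 / (-1/6).
R1 ← R1 − 17/6·R2.
R3 ← R3 + 1/2·R2.
Rank is 2 with 3 unknowns, leaving c free.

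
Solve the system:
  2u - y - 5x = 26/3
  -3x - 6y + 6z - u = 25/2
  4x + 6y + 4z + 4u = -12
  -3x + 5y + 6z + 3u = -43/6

x = -2/3, y = -7/3, z = -1/3, u = 3/2

Row-reduce the augmented matrix:
R1 ← R1 / (-5).
R2 ← R2 + 3·R1.
R3 ← R3 − 4·R1.
R4 ← R4 + 3·R1.
R2 ← R2 / (-27/5).
R1 ← R1 − 1/5·R2.
R3 ← R3 − 26/5·R2.
R4 ← R4 − 28/5·R2.
R3 ← R3 / (88/9).
R1 ← R1 − 2/9·R3.
R2 ← R2 + 10/9·R3.
R4 ← R4 − 110/9·R3.
R4 ← R4 / (-29/6).
R1 ← R1 + 37/66·R4.
R2 ← R2 − 53/66·R4.
R3 ← R3 − 47/132·R4.
Reading off the reduced rows gives x = -2/3, y = -7/3, z = -1/3, u = 3/2.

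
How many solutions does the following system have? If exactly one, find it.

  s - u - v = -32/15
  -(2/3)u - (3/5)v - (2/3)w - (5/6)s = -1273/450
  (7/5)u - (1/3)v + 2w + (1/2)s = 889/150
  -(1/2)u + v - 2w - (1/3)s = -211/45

u = 2/5, v = 7/5, w = 3, s = -1/3

Row-reduce the augmented matrix:
R1 ← R1 / (-1).
R2 ← R2 + 2/3·R1.
R3 ← R3 − 7/5·R1.
R4 ← R4 + 1/2·R1.
R2 ← R2 / (1/15).
R1 ← R1 − 1·R2.
R3 ← R3 + 26/15·R2.
R4 ← R4 − 3/2·R2.
R3 ← R3 / (-46/3).
R1 ← R1 − 10·R3.
R2 ← R2 + 10·R3.
R4 ← R4 − 13·R3.
R4 ← R4 / (1009/690).
R1 ← R1 + 62/23·R4.
R2 ← R2 − 39/23·R4.
R3 ← R3 − 1113/460·R4.
Reading off the reduced rows gives u = 2/5, v = 7/5, w = 3, s = -1/3.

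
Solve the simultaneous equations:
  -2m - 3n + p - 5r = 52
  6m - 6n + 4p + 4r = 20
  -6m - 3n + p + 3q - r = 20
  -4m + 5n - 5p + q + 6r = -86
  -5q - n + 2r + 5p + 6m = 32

Row-reduce the augmented matrix:
R1 ← R1 / (-2).
R2 ← R2 − 6·R1.
R3 ← R3 + 6·R1.
R4 ← R4 + 4·R1.
R5 ← R5 − 6·R1.
R2 ← R2 / (-15).
R1 ← R1 − 3/2·R2.
R3 ← R3 − 6·R2.
R4 ← R4 − 11·R2.
R5 ← R5 + 10·R2.
R3 ← R3 / (4/5).
R1 ← R1 − 1/5·R3.
R2 ← R2 + 7/15·R3.
R4 ← R4 + 28/15·R3.
R5 ← R5 − 10/3·R3.
R4 ← R4 / (8).
R1 ← R1 + 3/4·R4.
R2 ← R2 − 7/4·R4.
R3 ← R3 − 15/4·R4.
R5 ← R5 + 35/2·R4.
R5 ← R5 / (331/16).
R1 ← R1 − 59/32·R5.
R2 ← R2 + 29/96·R5.
R3 ← R3 + 71/32·R5.
R4 ← R4 − 91/24·R5.
Reading off the reduced rows gives m = -1, n = -5, p = 5, q = -4, r = -6.

m = -1, n = -5, p = 5, q = -4, r = -6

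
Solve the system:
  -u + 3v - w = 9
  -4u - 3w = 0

Row-reduce:
R1 ← R1 / (-1).
R2 ← R2 + 4·R1.
R2 ← R2 / (-12).
R1 ← R1 + 3·R2.
Rank is 2 with 3 unknowns, leaving w free.

infinitely many solutions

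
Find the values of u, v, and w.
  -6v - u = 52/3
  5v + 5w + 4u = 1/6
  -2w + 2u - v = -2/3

u = 2/3, v = -3, w = 5/2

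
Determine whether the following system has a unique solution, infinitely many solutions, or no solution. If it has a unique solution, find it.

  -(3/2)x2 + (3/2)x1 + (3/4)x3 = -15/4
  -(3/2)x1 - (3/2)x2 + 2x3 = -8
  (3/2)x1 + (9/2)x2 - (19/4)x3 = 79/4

infinitely many solutions

Row-reduce:
R1 ← R1 / (3/2).
R2 ← R2 + 3/2·R1.
R3 ← R3 − 3/2·R1.
R2 ← R2 / (-3).
R1 ← R1 + 1·R2.
R3 ← R3 − 6·R2.
Rank is 2 with 3 unknowns, leaving x3 free.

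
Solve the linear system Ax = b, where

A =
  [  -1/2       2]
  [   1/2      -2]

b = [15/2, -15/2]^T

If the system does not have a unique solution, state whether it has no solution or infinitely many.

infinitely many solutions

Row-reduce:
R1 ← R1 / (-1/2).
R2 ← R2 − 1/2·R1.
Rank is 1 with 2 unknowns, leaving x_2 free.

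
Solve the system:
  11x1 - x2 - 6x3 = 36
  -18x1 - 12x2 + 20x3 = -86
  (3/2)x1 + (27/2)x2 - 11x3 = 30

no solution

Row-reduce:
R1 ← R1 / (11).
R2 ← R2 + 18·R1.
R3 ← R3 − 3/2·R1.
R2 ← R2 / (-150/11).
R1 ← R1 + 1/11·R2.
R3 ← R3 − 150/11·R2.
Row 3 reduces to 0 = -2, a contradiction. The system is inconsistent.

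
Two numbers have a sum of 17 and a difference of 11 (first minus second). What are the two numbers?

first number: 14, second number: 3

Let x = first number, y = second number.
  x + y = 17
  x - y = 11
From equation 1: x = 17 − y.
Substitute into equation 2 and solve: y = 3.
Then x = 14.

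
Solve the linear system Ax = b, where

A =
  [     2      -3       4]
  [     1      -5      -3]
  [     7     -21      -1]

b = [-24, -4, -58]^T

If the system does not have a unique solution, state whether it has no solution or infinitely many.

no solution

Row-reduce:
R1 ← R1 / (2).
R2 ← R2 − 1·R1.
R3 ← R3 − 7·R1.
R2 ← R2 / (-7/2).
R1 ← R1 + 3/2·R2.
R3 ← R3 + 21/2·R2.
Row 3 reduces to 0 = 2, a contradiction. The system is inconsistent.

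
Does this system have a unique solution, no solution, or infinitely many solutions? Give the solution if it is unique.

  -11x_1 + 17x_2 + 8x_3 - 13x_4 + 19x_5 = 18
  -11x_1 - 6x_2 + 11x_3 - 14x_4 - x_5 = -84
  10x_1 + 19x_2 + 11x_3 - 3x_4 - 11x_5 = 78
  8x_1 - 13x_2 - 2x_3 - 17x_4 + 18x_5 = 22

infinitely many solutions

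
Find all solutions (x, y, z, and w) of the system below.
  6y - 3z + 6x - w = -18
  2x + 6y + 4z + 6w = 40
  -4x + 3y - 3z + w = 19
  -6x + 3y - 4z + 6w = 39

x = -4, y = 3, z = 3, w = 3

Row-reduce the augmented matrix:
R1 ← R1 / (6).
R2 ← R2 − 2·R1.
R3 ← R3 + 4·R1.
R4 ← R4 + 6·R1.
R2 ← R2 / (4).
R1 ← R1 − 1·R2.
R3 ← R3 − 7·R2.
R4 ← R4 − 9·R2.
R3 ← R3 / (-55/4).
R1 ← R1 + 7/4·R3.
R2 ← R2 − 5/4·R3.
R4 ← R4 + 73/4·R3.
R4 ← R4 / (276/55).
R1 ← R1 + 21/55·R4.
R2 ← R2 − 20/33·R4.
R3 ← R3 − 43/55·R4.
Reading off the reduced rows gives x = -4, y = 3, z = 3, w = 3.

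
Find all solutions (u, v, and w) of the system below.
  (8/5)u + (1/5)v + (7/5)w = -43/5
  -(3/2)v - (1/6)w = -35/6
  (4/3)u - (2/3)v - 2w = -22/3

Row-reduce the augmented matrix:
R1 ← R1 / (8/5).
R3 ← R3 − 4/3·R1.
R2 ← R2 / (-3/2).
R1 ← R1 − 1/8·R2.
R3 ← R3 + 5/6·R2.
R3 ← R3 / (-83/27).
R1 ← R1 − 31/36·R3.
R2 ← R2 − 1/9·R3.
Reading off the reduced rows gives u = -5, v = 4, w = -1.

u = -5, v = 4, w = -1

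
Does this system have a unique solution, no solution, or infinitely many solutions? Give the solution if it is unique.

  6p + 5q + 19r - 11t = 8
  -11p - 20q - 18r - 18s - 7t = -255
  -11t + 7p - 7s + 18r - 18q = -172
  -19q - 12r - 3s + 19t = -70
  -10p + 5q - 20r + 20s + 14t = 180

p = -4, q = 6, r = 3, s = 5, t = 5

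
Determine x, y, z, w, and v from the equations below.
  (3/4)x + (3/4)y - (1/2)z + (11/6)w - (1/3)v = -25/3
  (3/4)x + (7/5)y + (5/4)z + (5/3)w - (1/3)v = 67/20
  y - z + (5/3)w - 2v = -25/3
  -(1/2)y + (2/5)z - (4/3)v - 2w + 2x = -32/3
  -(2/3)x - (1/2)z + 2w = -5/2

x = -6, y = 4, z = 5, w = -2, v = 2

Row-reduce the augmented matrix:
R1 ← R1 / (3/4).
R2 ← R2 − 3/4·R1.
R4 ← R4 − 2·R1.
R5 ← R5 + 2/3·R1.
R2 ← R2 / (13/20).
R1 ← R1 − 1·R2.
R3 ← R3 − 1·R2.
R4 ← R4 + 5/2·R2.
R5 ← R5 − 2/3·R2.
R3 ← R3 / (-48/13).
R1 ← R1 + 131/39·R3.
R2 ← R2 − 35/13·R3.
R4 ← R4 − 3301/390·R3.
R5 ← R5 + 641/234·R3.
R4 ← R4 / (-899/288).
R1 ← R1 − 137/144·R4.
R2 ← R2 − 55/48·R4.
R3 ← R3 + 25/48·R4.
R5 ← R5 − 2051/864·R4.
R5 ← R5 / (-106682/40455).
R1 ← R1 + 2128/13485·R5.
R2 ← R2 + 8912/2697·R5.
R3 ← R3 − 3724/2697·R5.
R4 ← R4 − 7242/4495·R5.
Reading off the reduced rows gives x = -6, y = 4, z = 5, w = -2, v = 2.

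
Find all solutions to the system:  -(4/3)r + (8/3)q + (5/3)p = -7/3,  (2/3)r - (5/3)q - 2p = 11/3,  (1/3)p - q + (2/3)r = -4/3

infinitely many solutions

Row-reduce:
R1 ← R1 / (5/3).
R2 ← R2 + 2·R1.
R3 ← R3 − 1/3·R1.
R2 ← R2 / (23/15).
R1 ← R1 − 8/5·R2.
R3 ← R3 + 23/15·R2.
Rank is 2 with 3 unknowns, leaving r free.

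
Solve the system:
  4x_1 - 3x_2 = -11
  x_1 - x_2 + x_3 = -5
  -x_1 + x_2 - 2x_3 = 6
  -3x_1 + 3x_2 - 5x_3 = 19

no solution

Row-reduce:
R1 ← R1 / (4).
R2 ← R2 − 1·R1.
R3 ← R3 + 1·R1.
R4 ← R4 + 3·R1.
R2 ← R2 / (-1/4).
R1 ← R1 + 3/4·R2.
R3 ← R3 − 1/4·R2.
R4 ← R4 − 3/4·R2.
R3 ← R3 / (-1).
R1 ← R1 + 3·R3.
R2 ← R2 + 4·R3.
R4 ← R4 + 2·R3.
Row 4 reduces to 0 = 2, a contradiction. The system is inconsistent.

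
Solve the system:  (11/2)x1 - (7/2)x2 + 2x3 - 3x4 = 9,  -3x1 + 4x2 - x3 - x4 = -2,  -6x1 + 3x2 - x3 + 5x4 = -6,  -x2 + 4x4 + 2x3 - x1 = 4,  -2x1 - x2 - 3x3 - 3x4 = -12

Row-reduce:
R1 ← R1 / (11/2).
R2 ← R2 + 3·R1.
R3 ← R3 + 6·R1.
R4 ← R4 + 1·R1.
R5 ← R5 + 2·R1.
R2 ← R2 / (23/11).
R1 ← R1 + 7/11·R2.
R3 ← R3 + 9/11·R2.
R4 ← R4 + 18/11·R2.
R5 ← R5 + 25/11·R2.
R3 ← R3 / (28/23).
R1 ← R1 − 9/23·R3.
R2 ← R2 − 1/23·R3.
R4 ← R4 − 56/23·R3.
R5 ← R5 + 50/23·R3.
Swap R4 and R5.
R4 ← R4 / (-40/7).
R1 ← R1 + 11/7·R4.
R2 ← R2 + 9/7·R4.
R3 ← R3 − 4/7·R4.
Row 5 reduces to 0 = -2, a contradiction. The system is inconsistent.

no solution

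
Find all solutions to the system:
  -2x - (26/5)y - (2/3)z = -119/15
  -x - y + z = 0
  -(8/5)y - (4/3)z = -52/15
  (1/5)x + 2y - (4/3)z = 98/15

Row-reduce:
R1 ← R1 / (-2).
R2 ← R2 + 1·R1.
R4 ← R4 − 1/5·R1.
R2 ← R2 / (8/5).
R1 ← R1 − 13/5·R2.
R3 ← R3 + 8/5·R2.
R4 ← R4 − 37/25·R2.
Swap R3 and R4.
R3 ← R3 / (-79/30).
R1 ← R1 + 11/6·R3.
R2 ← R2 − 5/6·R3.
Row 4 reduces to 0 = 1/2, a contradiction. The system is inconsistent.

no solution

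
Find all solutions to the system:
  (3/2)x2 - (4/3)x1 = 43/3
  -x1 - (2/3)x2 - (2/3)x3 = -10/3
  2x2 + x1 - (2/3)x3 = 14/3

Row-reduce the augmented matrix:
R1 ← R1 / (-4/3).
R2 ← R2 + 1·R1.
R3 ← R3 − 1·R1.
R2 ← R2 / (-43/24).
R1 ← R1 + 9/8·R2.
R3 ← R3 − 25/8·R2.
R3 ← R3 / (-236/129).
R1 ← R1 − 18/43·R3.
R2 ← R2 − 16/43·R3.
Reading off the reduced rows gives x1 = -4, x2 = 6, x3 = 5.

x1 = -4, x2 = 6, x3 = 5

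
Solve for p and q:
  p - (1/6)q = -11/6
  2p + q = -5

p = -2, q = -1

From equation 1: p = -11/6 + 1/6·q.
Substitute into equation 2 and solve: q = -1.
Then p = -2.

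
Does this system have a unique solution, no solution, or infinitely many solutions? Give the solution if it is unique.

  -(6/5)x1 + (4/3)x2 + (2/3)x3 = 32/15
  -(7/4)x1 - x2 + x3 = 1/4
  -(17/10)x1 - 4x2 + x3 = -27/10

Row-reduce:
R1 ← R1 / (-6/5).
R2 ← R2 + 7/4·R1.
R3 ← R3 + 17/10·R1.
R2 ← R2 / (-53/18).
R1 ← R1 + 10/9·R2.
R3 ← R3 + 53/9·R2.
Rank is 2 with 3 unknowns, leaving x3 free.

infinitely many solutions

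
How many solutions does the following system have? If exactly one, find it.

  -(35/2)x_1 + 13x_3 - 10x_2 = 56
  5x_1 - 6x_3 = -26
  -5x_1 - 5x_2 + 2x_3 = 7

no solution

Row-reduce:
R1 ← R1 / (-35/2).
R2 ← R2 − 5·R1.
R3 ← R3 + 5·R1.
R2 ← R2 / (-20/7).
R1 ← R1 − 4/7·R2.
R3 ← R3 + 15/7·R2.
Row 3 reduces to 0 = -3/2, a contradiction. The system is inconsistent.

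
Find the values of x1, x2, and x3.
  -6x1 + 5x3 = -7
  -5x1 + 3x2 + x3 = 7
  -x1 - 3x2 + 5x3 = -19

Row-reduce the augmented matrix:
R1 ← R1 / (-6).
R2 ← R2 + 5·R1.
R3 ← R3 + 1·R1.
R2 ← R2 / (3).
R3 ← R3 + 3·R2.
R1 ← R1 + 5/6·R3.
R2 ← R2 + 19/18·R3.
Reading off the reduced rows gives x1 = -3, x2 = -1, x3 = -5.

x1 = -3, x2 = -1, x3 = -5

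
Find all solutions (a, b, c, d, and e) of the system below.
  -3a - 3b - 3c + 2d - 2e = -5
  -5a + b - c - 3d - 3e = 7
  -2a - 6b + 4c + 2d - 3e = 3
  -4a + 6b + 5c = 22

Row-reduce:
R1 ← R1 / (-3).
R2 ← R2 + 5·R1.
R3 ← R3 + 2·R1.
R4 ← R4 + 4·R1.
R2 ← R2 / (6).
R1 ← R1 − 1·R2.
R3 ← R3 + 4·R2.
R4 ← R4 − 10·R2.
R3 ← R3 / (26/3).
R1 ← R1 − 1/3·R3.
R2 ← R2 − 2/3·R3.
R4 ← R4 − 7/3·R3.
R4 ← R4 / (115/13).
R1 ← R1 − 41/78·R4.
R2 ← R2 + 61/78·R4.
R3 ← R3 + 16/39·R4.
Rank is 4 with 5 unknowns, leaving e free.

infinitely many solutions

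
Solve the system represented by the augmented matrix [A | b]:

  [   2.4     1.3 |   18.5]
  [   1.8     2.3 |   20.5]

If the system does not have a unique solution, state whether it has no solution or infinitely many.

x_1 = 5, x_2 = 5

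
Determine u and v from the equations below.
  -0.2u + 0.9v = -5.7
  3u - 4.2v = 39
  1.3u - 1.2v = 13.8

u = 6, v = -5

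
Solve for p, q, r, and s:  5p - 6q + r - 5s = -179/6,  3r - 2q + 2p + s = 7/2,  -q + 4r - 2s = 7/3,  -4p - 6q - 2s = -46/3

p = -1, q = 7/3, r = 5/2, s = 8/3

Row-reduce the augmented matrix:
R1 ← R1 / (5).
R2 ← R2 − 2·R1.
R4 ← R4 + 4·R1.
R2 ← R2 / (2/5).
R1 ← R1 + 6/5·R2.
R3 ← R3 + 1·R2.
R4 ← R4 + 54/5·R2.
R3 ← R3 / (21/2).
R1 ← R1 − 8·R3.
R2 ← R2 − 13/2·R3.
R4 ← R4 − 71·R3.
R4 ← R4 / (794/21).
R1 ← R1 − 80/21·R4.
R2 ← R2 − 86/21·R4.
R3 ← R3 − 11/21·R4.
Reading off the reduced rows gives p = -1, q = 7/3, r = 5/2, s = 8/3.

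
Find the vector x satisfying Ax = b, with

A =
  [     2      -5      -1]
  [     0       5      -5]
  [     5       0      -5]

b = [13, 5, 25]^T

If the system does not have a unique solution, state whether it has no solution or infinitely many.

x_1 = 3, x_2 = -1, x_3 = -2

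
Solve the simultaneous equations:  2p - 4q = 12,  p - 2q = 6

infinitely many solutions

Row-reduce:
R1 ← R1 / (2).
R2 ← R2 − 1·R1.
Rank is 1 with 2 unknowns, leaving q free.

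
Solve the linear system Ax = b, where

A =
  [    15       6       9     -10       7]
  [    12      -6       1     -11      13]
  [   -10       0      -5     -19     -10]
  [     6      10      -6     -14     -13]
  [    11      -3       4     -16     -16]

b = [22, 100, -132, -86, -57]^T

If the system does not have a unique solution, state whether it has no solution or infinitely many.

x_1 = 5, x_2 = -4, x_3 = -3, x_4 = 3, x_5 = 4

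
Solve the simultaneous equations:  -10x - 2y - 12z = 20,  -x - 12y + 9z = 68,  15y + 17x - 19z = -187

Row-reduce the augmented matrix:
R1 ← R1 / (-10).
R2 ← R2 + 1·R1.
R3 ← R3 − 17·R1.
R2 ← R2 / (-59/5).
R1 ← R1 − 1/5·R2.
R3 ← R3 − 58/5·R2.
R3 ← R3 / (-1733/59).
R1 ← R1 − 81/59·R3.
R2 ← R2 + 51/59·R3.
Reading off the reduced rows gives x = -5, y = -3, z = 3.

x = -5, y = -3, z = 3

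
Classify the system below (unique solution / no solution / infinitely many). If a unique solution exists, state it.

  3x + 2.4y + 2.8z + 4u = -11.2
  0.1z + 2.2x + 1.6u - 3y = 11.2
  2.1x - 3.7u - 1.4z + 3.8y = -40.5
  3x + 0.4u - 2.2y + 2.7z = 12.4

x = -4, y = -6, z = 4, u = 1

Row-reduce the augmented matrix:
R1 ← R1 / (3).
R2 ← R2 − 11/5·R1.
R3 ← R3 − 21/10·R1.
R4 ← R4 − 3·R1.
R2 ← R2 / (-119/25).
R1 ← R1 − 4/5·R2.
R3 ← R3 − 53/25·R2.
R4 ← R4 + 23/5·R2.
R3 ← R3 / (-15101/3570).
R1 ← R1 − 72/119·R3.
R2 ← R2 − 293/714·R3.
R4 ← R4 − 3191/1785·R3.
R4 ← R4 / (-400893/75505).
R1 ← R1 − 1428/15101·R4.
R2 ← R2 + 12325/30202·R4.
R3 ← R3 − 25325/15101·R4.
Reading off the reduced rows gives x = -4, y = -6, z = 4, u = 1.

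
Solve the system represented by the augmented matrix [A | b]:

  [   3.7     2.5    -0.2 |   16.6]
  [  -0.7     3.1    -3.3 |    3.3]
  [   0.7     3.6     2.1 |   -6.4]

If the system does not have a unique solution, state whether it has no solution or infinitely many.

Row-reduce the augmented matrix:
R1 ← R1 / (37/10).
R2 ← R2 + 7/10·R1.
R3 ← R3 − 7/10·R1.
R2 ← R2 / (661/185).
R1 ← R1 − 25/37·R2.
R3 ← R3 − 1157/370·R2.
R3 ← R3 / (66881/13220).
R1 ← R1 − 763/1322·R3.
R2 ← R2 + 1235/1322·R3.
Reading off the reduced rows gives x_1 = 5, x_2 = -1, x_3 = -3.

x_1 = 5, x_2 = -1, x_3 = -3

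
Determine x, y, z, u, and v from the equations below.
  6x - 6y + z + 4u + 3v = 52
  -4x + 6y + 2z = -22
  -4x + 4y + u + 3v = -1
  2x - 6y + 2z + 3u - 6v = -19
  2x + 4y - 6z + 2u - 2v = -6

x = 4, y = -1, z = 0, u = 1, v = 6

Row-reduce the augmented matrix:
R1 ← R1 / (6).
R2 ← R2 + 4·R1.
R3 ← R3 + 4·R1.
R4 ← R4 − 2·R1.
R5 ← R5 − 2·R1.
R2 ← R2 / (2).
R1 ← R1 + 1·R2.
R4 ← R4 + 4·R2.
R5 ← R5 − 6·R2.
R3 ← R3 / (2/3).
R1 ← R1 − 3/2·R3.
R2 ← R2 − 4/3·R3.
R4 ← R4 − 7·R3.
R5 ← R5 + 43/3·R3.
R4 ← R4 / (-63/2).
R1 ← R1 + 25/4·R4.
R2 ← R2 + 6·R4.
R3 ← R3 − 11/2·R4.
R5 ← R5 − 143/2·R4.
R5 ← R5 / (-577/21).
R1 ← R1 − 53/42·R5.
R2 ← R2 − 11/7·R5.
R3 ← R3 + 46/21·R5.
R4 ← R4 − 37/21·R5.
Reading off the reduced rows gives x = 4, y = -1, z = 0, u = 1, v = 6.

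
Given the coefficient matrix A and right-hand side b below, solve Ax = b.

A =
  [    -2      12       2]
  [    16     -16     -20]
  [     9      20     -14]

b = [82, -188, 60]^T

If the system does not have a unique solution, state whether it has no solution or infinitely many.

x_1 = -2, x_2 = 6, x_3 = 3

Row-reduce the augmented matrix:
R1 ← R1 / (-2).
R2 ← R2 − 16·R1.
R3 ← R3 − 9·R1.
R2 ← R2 / (80).
R1 ← R1 + 6·R2.
R3 ← R3 − 74·R2.
R3 ← R3 / (-13/10).
R1 ← R1 + 13/10·R3.
R2 ← R2 + 1/20·R3.
Reading off the reduced rows gives x_1 = -2, x_2 = 6, x_3 = 3.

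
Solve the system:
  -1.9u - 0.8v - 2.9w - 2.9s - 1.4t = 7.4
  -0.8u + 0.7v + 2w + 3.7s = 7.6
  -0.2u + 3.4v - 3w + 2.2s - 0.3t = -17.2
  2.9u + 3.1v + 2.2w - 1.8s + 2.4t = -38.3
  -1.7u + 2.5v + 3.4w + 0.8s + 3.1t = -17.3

u = -3, v = -6, w = 1, s = 2, t = -4

Row-reduce the augmented matrix:
R1 ← R1 / (-19/10).
R2 ← R2 + 4/5·R1.
R3 ← R3 + 1/5·R1.
R4 ← R4 − 29/10·R1.
R5 ← R5 + 17/10·R1.
R2 ← R2 / (197/190).
R1 ← R1 − 8/19·R2.
R3 ← R3 − 331/95·R2.
R4 ← R4 − 357/190·R2.
R5 ← R5 − 611/190·R2.
R3 ← R3 / (-13316/985).
R1 ← R1 − 43/197·R3.
R2 ← R2 − 612/197·R3.
R4 ← R4 + 3177/394·R3.
R5 ← R5 + 7871/1970·R3.
R4 ← R4 / (-902147/133160).
R1 ← R1 + 9303/13316·R4.
R2 ← R2 − 5066/3329·R4.
R3 ← R3 − 13821/13316·R4.
R5 ← R5 + 1028137/133160·R4.
R5 ← R5 / (40368/15395).
R1 ← R1 − 748435/1804294·R5.
R2 ← R2 − 330649/1804294·R5.
R3 ← R3 − 206985/902147·R5.
R4 ← R4 + 124499/1804294·R5.
Reading off the reduced rows gives u = -3, v = -6, w = 1, s = 2, t = -4.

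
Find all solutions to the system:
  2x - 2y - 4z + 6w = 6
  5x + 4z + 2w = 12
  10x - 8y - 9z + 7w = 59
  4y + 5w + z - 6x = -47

infinitely many solutions

Row-reduce:
R1 ← R1 / (2).
R2 ← R2 − 5·R1.
R3 ← R3 − 10·R1.
R4 ← R4 + 6·R1.
R2 ← R2 / (5).
R1 ← R1 + 1·R2.
R3 ← R3 − 2·R2.
R4 ← R4 + 2·R2.
R3 ← R3 / (27/5).
R1 ← R1 − 4/5·R3.
R2 ← R2 − 14/5·R3.
R4 ← R4 + 27/5·R3.
Rank is 3 with 4 unknowns, leaving w free.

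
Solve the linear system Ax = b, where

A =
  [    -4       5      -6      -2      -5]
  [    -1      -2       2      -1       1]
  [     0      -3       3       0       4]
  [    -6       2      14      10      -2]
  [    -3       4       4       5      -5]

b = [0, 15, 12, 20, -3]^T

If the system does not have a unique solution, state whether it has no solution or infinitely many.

no solution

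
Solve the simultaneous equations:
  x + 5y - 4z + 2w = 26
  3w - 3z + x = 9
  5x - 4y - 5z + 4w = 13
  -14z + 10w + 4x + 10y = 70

Row-reduce:
R2 ← R2 − 1·R1.
R3 ← R3 − 5·R1.
R4 ← R4 − 4·R1.
R2 ← R2 / (-5).
R1 ← R1 − 5·R2.
R3 ← R3 + 29·R2.
R4 ← R4 + 10·R2.
R3 ← R3 / (46/5).
R1 ← R1 + 3·R3.
R2 ← R2 + 1/5·R3.
Rank is 3 with 4 unknowns, leaving w free.

infinitely many solutions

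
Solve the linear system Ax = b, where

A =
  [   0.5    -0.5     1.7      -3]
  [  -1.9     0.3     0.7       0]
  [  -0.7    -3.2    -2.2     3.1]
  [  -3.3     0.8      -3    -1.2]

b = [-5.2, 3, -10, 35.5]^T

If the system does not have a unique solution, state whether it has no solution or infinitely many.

Row-reduce the augmented matrix:
R1 ← R1 / (1/2).
R2 ← R2 + 19/10·R1.
R3 ← R3 + 7/10·R1.
R4 ← R4 + 33/10·R1.
R2 ← R2 / (-8/5).
R1 ← R1 + 1·R2.
R3 ← R3 + 39/10·R2.
R4 ← R4 + 5/2·R2.
R3 ← R3 / (-6909/400).
R1 ← R1 + 43/40·R3.
R2 ← R2 + 179/40·R3.
R4 ← R4 + 1187/400·R3.
R4 ← R4 / (-15343/1974).
R1 ← R1 + 529/987·R4.
R2 ← R2 − 208/987·R4.
R3 ← R3 + 1525/987·R4.
Reading off the reduced rows gives x_1 = -3, x_2 = 5, x_3 = -6, x_4 = -3.

x_1 = -3, x_2 = 5, x_3 = -6, x_4 = -3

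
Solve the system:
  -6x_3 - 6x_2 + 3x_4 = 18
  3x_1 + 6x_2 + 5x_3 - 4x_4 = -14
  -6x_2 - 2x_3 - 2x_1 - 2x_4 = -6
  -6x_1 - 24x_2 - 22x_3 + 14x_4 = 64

infinitely many solutions

Row-reduce:
Swap R1 and R2.
R1 ← R1 / (3).
R3 ← R3 + 2·R1.
R4 ← R4 + 6·R1.
R2 ← R2 / (-6).
R1 ← R1 − 2·R2.
R3 ← R3 + 2·R2.
R4 ← R4 + 12·R2.
R3 ← R3 / (10/3).
R1 ← R1 + 1/3·R3.
R2 ← R2 − 1·R3.
Rank is 3 with 4 unknowns, leaving x_4 free.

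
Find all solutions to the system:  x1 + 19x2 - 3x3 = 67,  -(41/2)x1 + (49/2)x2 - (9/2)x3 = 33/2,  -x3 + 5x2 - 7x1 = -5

no solution

Row-reduce:
R2 ← R2 + 41/2·R1.
R3 ← R3 + 7·R1.
R2 ← R2 / (414).
R1 ← R1 − 19·R2.
R3 ← R3 − 138·R2.
Row 3 reduces to 0 = 2/3, a contradiction. The system is inconsistent.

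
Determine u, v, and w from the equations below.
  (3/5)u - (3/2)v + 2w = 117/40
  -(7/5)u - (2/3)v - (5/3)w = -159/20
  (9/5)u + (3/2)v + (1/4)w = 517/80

Row-reduce the augmented matrix:
R1 ← R1 / (3/5).
R2 ← R2 + 7/5·R1.
R3 ← R3 − 9/5·R1.
R2 ← R2 / (-25/6).
R1 ← R1 + 5/2·R2.
R3 ← R3 − 6·R2.
R3 ← R3 / (-143/100).
R1 ← R1 − 23/15·R3.
R2 ← R2 + 18/25·R3.
Reading off the reduced rows gives u = 4/3, v = 9/4, w = 11/4.

u = 4/3, v = 9/4, w = 11/4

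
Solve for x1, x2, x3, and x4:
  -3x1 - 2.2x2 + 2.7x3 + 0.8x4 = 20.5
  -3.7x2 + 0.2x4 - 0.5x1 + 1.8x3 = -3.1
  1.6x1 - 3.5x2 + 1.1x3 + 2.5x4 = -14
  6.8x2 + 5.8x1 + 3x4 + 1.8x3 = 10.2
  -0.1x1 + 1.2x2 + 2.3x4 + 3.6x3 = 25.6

Row-reduce the augmented matrix:
R1 ← R1 / (-3).
R2 ← R2 + 1/2·R1.
R3 ← R3 − 8/5·R1.
R4 ← R4 − 29/5·R1.
R5 ← R5 + 1/10·R1.
R2 ← R2 / (-10/3).
R1 ← R1 − 11/15·R2.
R3 ← R3 + 701/150·R2.
R4 ← R4 − 191/75·R2.
R5 ← R5 − 191/150·R2.
R3 ← R3 / (6473/10000).
R1 ← R1 + 603/1000·R3.
R2 ← R2 + 81/200·R3.
R4 ← R4 − 40257/5000·R3.
R5 ← R5 − 40257/10000·R3.
R4 ← R4 / (-198352/6473).
R1 ← R1 − 15453/6473·R4.
R2 ← R2 − 11345/6473·R4.
R3 ← R3 − 28332/6473·R4.
R5 ← R5 + 99176/6473·R4.
R5 reduces to 0 = 0, so the extra equation is consistent.
Reading off the reduced rows gives x1 = -5, x2 = 4, x3 = 5, x4 = 1.

x1 = -5, x2 = 4, x3 = 5, x4 = 1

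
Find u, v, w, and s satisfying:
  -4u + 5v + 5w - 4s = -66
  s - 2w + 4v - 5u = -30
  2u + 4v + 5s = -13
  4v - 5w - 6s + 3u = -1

Row-reduce the augmented matrix:
R1 ← R1 / (-4).
R2 ← R2 + 5·R1.
R3 ← R3 − 2·R1.
R4 ← R4 − 3·R1.
R2 ← R2 / (-9/4).
R1 ← R1 + 5/4·R2.
R3 ← R3 − 13/2·R2.
R4 ← R4 − 31/4·R2.
R3 ← R3 / (-64/3).
R1 ← R1 − 10/3·R3.
R2 ← R2 − 11/3·R3.
R4 ← R4 + 89/3·R3.
R4 ← R4 / (-1063/64).
R1 ← R1 − 27/32·R4.
R2 ← R2 − 53/64·R4.
R3 ← R3 + 61/64·R4.
Reading off the reduced rows gives u = 3, v = -6, w = -4, s = 1.

u = 3, v = -6, w = -4, s = 1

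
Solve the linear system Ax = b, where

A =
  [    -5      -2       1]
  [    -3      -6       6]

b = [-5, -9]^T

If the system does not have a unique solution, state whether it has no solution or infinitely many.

infinitely many solutions

Row-reduce:
R1 ← R1 / (-5).
R2 ← R2 + 3·R1.
R2 ← R2 / (-24/5).
R1 ← R1 − 2/5·R2.
Rank is 2 with 3 unknowns, leaving x_3 free.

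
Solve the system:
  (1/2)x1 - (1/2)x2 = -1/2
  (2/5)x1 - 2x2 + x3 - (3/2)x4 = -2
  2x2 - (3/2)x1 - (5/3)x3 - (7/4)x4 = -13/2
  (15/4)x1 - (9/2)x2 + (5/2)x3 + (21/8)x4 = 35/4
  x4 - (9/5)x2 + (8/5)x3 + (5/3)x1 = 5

Row-reduce:
R1 ← R1 / (1/2).
R2 ← R2 − 2/5·R1.
R3 ← R3 + 3/2·R1.
R4 ← R4 − 15/4·R1.
R5 ← R5 − 5/3·R1.
R2 ← R2 / (-8/5).
R1 ← R1 + 1·R2.
R3 ← R3 − 1/2·R2.
R4 ← R4 + 3/4·R2.
R5 ← R5 + 2/15·R2.
R3 ← R3 / (-65/48).
R1 ← R1 + 5/8·R3.
R2 ← R2 + 5/8·R3.
R4 ← R4 − 65/32·R3.
R5 ← R5 − 91/60·R3.
Swap R4 and R5.
R4 ← R4 / (-34/25).
R1 ← R1 − 51/26·R4.
R2 ← R2 − 51/26·R4.
R3 ← R3 − 213/130·R4.
Row 5 reduces to 0 = 1/2, a contradiction. The system is inconsistent.

no solution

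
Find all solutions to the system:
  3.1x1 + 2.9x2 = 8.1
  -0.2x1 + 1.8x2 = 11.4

x1 = -3, x2 = 6

Row-reduce the augmented matrix:
R1 ← R1 / (31/10).
R2 ← R2 + 1/5·R1.
R2 ← R2 / (308/155).
R1 ← R1 − 29/31·R2.
Reading off the reduced rows gives x1 = -3, x2 = 6.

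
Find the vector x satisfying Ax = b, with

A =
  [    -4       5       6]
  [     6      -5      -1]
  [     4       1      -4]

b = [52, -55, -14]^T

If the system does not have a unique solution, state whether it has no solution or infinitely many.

x_1 = -4, x_2 = 6, x_3 = 1

Row-reduce the augmented matrix:
R1 ← R1 / (-4).
R2 ← R2 − 6·R1.
R3 ← R3 − 4·R1.
R2 ← R2 / (5/2).
R1 ← R1 + 5/4·R2.
R3 ← R3 − 6·R2.
R3 ← R3 / (-86/5).
R1 ← R1 − 5/2·R3.
R2 ← R2 − 16/5·R3.
Reading off the reduced rows gives x_1 = -4, x_2 = 6, x_3 = 1.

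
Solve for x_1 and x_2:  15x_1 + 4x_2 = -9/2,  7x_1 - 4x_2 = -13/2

x_1 = -1/2, x_2 = 3/4

Row-reduce the augmented matrix:
R1 ← R1 / (15).
R2 ← R2 − 7·R1.
R2 ← R2 / (-88/15).
R1 ← R1 − 4/15·R2.
Reading off the reduced rows gives x_1 = -1/2, x_2 = 3/4.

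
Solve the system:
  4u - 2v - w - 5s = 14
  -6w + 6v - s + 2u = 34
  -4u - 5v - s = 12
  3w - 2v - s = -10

u = -4, v = 2, w = -4, s = -6

Row-reduce the augmented matrix:
R1 ← R1 / (4).
R2 ← R2 − 2·R1.
R3 ← R3 + 4·R1.
R2 ← R2 / (7).
R1 ← R1 + 1/2·R2.
R3 ← R3 + 7·R2.
R4 ← R4 + 2·R2.
R3 ← R3 / (-13/2).
R1 ← R1 + 9/14·R3.
R2 ← R2 + 11/14·R3.
R4 ← R4 − 10/7·R3.
R4 ← R4 / (-142/91).
R1 ← R1 + 127/182·R4.
R2 ← R2 − 69/91·R4.
R3 ← R3 − 9/13·R4.
Reading off the reduced rows gives u = -4, v = 2, w = -4, s = -6.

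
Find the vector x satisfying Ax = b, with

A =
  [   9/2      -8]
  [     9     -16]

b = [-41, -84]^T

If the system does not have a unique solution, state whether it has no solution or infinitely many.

Row-reduce:
R1 ← R1 / (9/2).
R2 ← R2 − 9·R1.
Row 2 reduces to 0 = -2, a contradiction. The system is inconsistent.

no solution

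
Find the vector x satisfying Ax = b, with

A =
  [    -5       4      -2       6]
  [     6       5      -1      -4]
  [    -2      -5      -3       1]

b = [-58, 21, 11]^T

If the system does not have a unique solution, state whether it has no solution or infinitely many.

infinitely many solutions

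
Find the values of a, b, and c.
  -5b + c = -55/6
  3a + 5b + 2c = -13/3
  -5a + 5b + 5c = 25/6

a = -2, b = 4/3, c = -5/2

Row-reduce the augmented matrix:
Swap R1 and R2.
R1 ← R1 / (3).
R3 ← R3 + 5·R1.
R2 ← R2 / (-5).
R1 ← R1 − 5/3·R2.
R3 ← R3 − 40/3·R2.
R3 ← R3 / (11).
R1 ← R1 − 1·R3.
R2 ← R2 + 1/5·R3.
Reading off the reduced rows gives a = -2, b = 4/3, c = -5/2.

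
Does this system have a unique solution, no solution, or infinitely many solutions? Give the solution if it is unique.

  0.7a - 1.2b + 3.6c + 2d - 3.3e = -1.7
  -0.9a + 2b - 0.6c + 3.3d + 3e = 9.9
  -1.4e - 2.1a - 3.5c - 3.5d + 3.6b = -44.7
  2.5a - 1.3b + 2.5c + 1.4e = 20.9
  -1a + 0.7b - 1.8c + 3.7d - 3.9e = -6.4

Row-reduce the augmented matrix:
R1 ← R1 / (7/10).
R2 ← R2 + 9/10·R1.
R3 ← R3 + 21/10·R1.
R4 ← R4 − 5/2·R1.
R5 ← R5 + 1·R1.
R2 ← R2 / (16/35).
R1 ← R1 + 12/7·R2.
R4 ← R4 − 209/70·R2.
R5 ← R5 + 71/70·R2.
R3 ← R3 / (73/10).
R1 ← R1 − 81/4·R3.
R2 ← R2 − 141/16·R3.
R4 ← R4 + 5867/160·R3.
R5 ← R5 − 393/32·R3.
R4 ← R4 / (-769311/23360).
R1 ← R1 − 10477/584·R4.
R2 ← R2 − 22953/2336·R4.
R3 ← R3 − 25/73·R4.
R5 ← R5 − 359241/23360·R4.
R5 ← R5 / (-22871221/2564370).
R1 ← R1 − 2042671/769311·R5.
R2 ← R2 − 88039/256437·R5.
R3 ← R3 + 1474516/769311·R5.
R4 ← R4 − 828301/769311·R5.
Reading off the reduced rows gives a = 5, b = -6, c = -2, d = 4, e = 4.

a = 5, b = -6, c = -2, d = 4, e = 4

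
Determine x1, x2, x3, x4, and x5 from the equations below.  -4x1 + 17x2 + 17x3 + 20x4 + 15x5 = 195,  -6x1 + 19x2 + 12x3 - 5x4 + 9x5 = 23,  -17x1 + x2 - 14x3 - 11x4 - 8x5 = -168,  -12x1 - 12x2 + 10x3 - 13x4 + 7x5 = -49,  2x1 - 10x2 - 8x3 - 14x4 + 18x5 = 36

x1 = 3, x2 = 0, x3 = 1, x4 = 5, x5 = 6

Row-reduce the augmented matrix:
R1 ← R1 / (-4).
R2 ← R2 + 6·R1.
R3 ← R3 + 17·R1.
R4 ← R4 + 12·R1.
R5 ← R5 − 2·R1.
R2 ← R2 / (-13/2).
R1 ← R1 + 17/4·R2.
R3 ← R3 + 285/4·R2.
R4 ← R4 + 63·R2.
R5 ← R5 + 3/2·R2.
R3 ← R3 / (1605/26).
R1 ← R1 − 119/26·R3.
R2 ← R2 − 27/13·R3.
R4 ← R4 − 1168/13·R3.
R5 ← R5 − 47/13·R3.
R4 ← R4 / (-81553/535).
R1 ← R1 + 1842/535·R4.
R2 ← R2 + 2297/535·R4.
R3 ← R3 − 2493/535·R4.
R5 ← R5 + 6832/535·R4.
R5 ← R5 / (6279766/244659).
R1 ← R1 + 40655/244659·R5.
R2 ← R2 − 5398/244659·R5.
R3 ← R3 − 166727/244659·R5.
R4 ← R4 − 29057/244659·R5.
Reading off the reduced rows gives x1 = 3, x2 = 0, x3 = 1, x4 = 5, x5 = 6.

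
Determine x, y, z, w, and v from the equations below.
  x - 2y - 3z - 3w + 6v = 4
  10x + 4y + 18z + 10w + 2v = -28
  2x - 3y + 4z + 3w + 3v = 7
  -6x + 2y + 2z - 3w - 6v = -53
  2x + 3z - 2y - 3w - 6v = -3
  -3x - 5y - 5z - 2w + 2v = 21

x = 5, y = -4, z = -6, w = 5, v = -2

Row-reduce the augmented matrix:
R2 ← R2 − 10·R1.
R3 ← R3 − 2·R1.
R4 ← R4 + 6·R1.
R5 ← R5 − 2·R1.
R6 ← R6 + 3·R1.
R2 ← R2 / (24).
R1 ← R1 + 2·R2.
R3 ← R3 − 1·R2.
R4 ← R4 + 10·R2.
R5 ← R5 − 2·R2.
R6 ← R6 + 11·R2.
R3 ← R3 / (8).
R1 ← R1 − 1·R3.
R2 ← R2 − 2·R3.
R4 ← R4 − 4·R3.
R5 ← R5 − 5·R3.
R6 ← R6 − 8·R3.
R4 ← R4 / (-8).
R1 ← R1 + 7/12·R4.
R2 ← R2 + 1/6·R4.
R3 ← R3 − 11/12·R4.
R5 ← R5 + 59/12·R4.
R5 ← R5 / (-3753/256).
R1 ← R1 − 339/256·R5.
R2 ← R2 + 123/128·R5.
R3 ← R3 − 57/256·R5.
R4 ← R4 + 73/64·R5.
R6 reduces to 0 = 0, so the extra equation is consistent.
Reading off the reduced rows gives x = 5, y = -4, z = -6, w = 5, v = -2.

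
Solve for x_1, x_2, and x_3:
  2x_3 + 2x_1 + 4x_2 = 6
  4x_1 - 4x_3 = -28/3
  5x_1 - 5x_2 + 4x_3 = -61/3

Row-reduce the augmented matrix:
R1 ← R1 / (2).
R2 ← R2 − 4·R1.
R3 ← R3 − 5·R1.
R2 ← R2 / (-8).
R1 ← R1 − 2·R2.
R3 ← R3 + 15·R2.
R3 ← R3 / (14).
R1 ← R1 + 1·R3.
R2 ← R2 − 1·R3.
Reading off the reduced rows gives x_1 = -2, x_2 = 7/3, x_3 = 1/3.

x_1 = -2, x_2 = 7/3, x_3 = 1/3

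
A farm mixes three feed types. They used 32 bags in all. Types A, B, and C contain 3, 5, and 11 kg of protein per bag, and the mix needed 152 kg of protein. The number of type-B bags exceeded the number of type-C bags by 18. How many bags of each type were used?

type-A bags: 10, type-B bags: 20, type-C bags: 2

Let a = type-A bags, b = type-B bags, c = type-C bags.
  a + b + c = 32
  11c + 3a + 5b = 152
  b - c = 18
Row-reduce the augmented matrix:
R2 ← R2 − 3·R1.
R2 ← R2 / (2).
R1 ← R1 − 1·R2.
R3 ← R3 − 1·R2.
R3 ← R3 / (-5).
R1 ← R1 + 3·R3.
R2 ← R2 − 4·R3.
Reading off the reduced rows gives a = 10, b = 20, c = 2.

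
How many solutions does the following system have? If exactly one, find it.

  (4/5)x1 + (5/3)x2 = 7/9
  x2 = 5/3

x1 = -5/2, x2 = 5/3

Row-reduce the augmented matrix:
R1 ← R1 / (4/5).
R1 ← R1 − 25/12·R2.
Reading off the reduced rows gives x1 = -5/2, x2 = 5/3.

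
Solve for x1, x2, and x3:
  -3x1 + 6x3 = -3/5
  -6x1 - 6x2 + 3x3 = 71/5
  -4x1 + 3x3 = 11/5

x1 = -1, x2 = -5/3, x3 = -3/5

Row-reduce the augmented matrix:
R1 ← R1 / (-3).
R2 ← R2 + 6·R1.
R3 ← R3 + 4·R1.
R2 ← R2 / (-6).
R3 ← R3 / (-5).
R1 ← R1 + 2·R3.
R2 ← R2 − 3/2·R3.
Reading off the reduced rows gives x1 = -1, x2 = -5/3, x3 = -3/5.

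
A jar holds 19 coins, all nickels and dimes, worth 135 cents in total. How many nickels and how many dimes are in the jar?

nickels: 11, dimes: 8

Let n = nickels, d = dimes.
  n + d = 19
  5n + 10d = 135
Row-reduce the augmented matrix:
R2 ← R2 − 5·R1.
R2 ← R2 / (5).
R1 ← R1 − 1·R2.
Reading off the reduced rows gives n = 11, d = 8.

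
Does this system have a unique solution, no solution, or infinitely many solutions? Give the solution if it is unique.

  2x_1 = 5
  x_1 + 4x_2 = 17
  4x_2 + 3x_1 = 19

Row-reduce:
R1 ← R1 / (2).
R2 ← R2 − 1·R1.
R3 ← R3 − 3·R1.
R2 ← R2 / (4).
R3 ← R3 − 4·R2.
Row 3 reduces to 0 = -3, a contradiction. The system is inconsistent.

no solution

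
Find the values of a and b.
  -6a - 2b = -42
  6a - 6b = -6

Row-reduce the augmented matrix:
R1 ← R1 / (-6).
R2 ← R2 − 6·R1.
R2 ← R2 / (-8).
R1 ← R1 − 1/3·R2.
Reading off the reduced rows gives a = 5, b = 6.

a = 5, b = 6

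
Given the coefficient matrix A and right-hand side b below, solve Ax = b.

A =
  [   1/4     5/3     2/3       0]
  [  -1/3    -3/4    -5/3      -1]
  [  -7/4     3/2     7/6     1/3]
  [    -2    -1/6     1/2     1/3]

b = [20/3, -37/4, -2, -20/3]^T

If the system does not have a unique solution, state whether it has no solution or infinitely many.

Row-reduce:
R1 ← R1 / (1/4).
R2 ← R2 + 1/3·R1.
R3 ← R3 + 7/4·R1.
R4 ← R4 + 2·R1.
R2 ← R2 / (53/36).
R1 ← R1 − 20/3·R2.
R3 ← R3 − 79/6·R2.
R4 ← R4 − 79/6·R2.
R3 ← R3 / (4067/318).
R1 ← R1 − 328/53·R3.
R2 ← R2 + 28/53·R3.
R4 ← R4 − 4067/318·R3.
Row 4 reduces to 0 = 2, a contradiction. The system is inconsistent.

no solution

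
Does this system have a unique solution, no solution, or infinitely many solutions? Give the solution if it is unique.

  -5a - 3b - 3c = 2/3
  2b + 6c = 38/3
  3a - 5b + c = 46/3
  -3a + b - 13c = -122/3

Row-reduce the augmented matrix:
R1 ← R1 / (-5).
R3 ← R3 − 3·R1.
R4 ← R4 + 3·R1.
R2 ← R2 / (2).
R1 ← R1 − 3/5·R2.
R3 ← R3 + 34/5·R2.
R4 ← R4 − 14/5·R2.
R3 ← R3 / (98/5).
R1 ← R1 + 6/5·R3.
R2 ← R2 − 3·R3.
R4 ← R4 + 98/5·R3.
R4 reduces to 0 = 0, so the extra equation is consistent.
Reading off the reduced rows gives a = -1/3, b = -8/3, c = 3.

a = -1/3, b = -8/3, c = 3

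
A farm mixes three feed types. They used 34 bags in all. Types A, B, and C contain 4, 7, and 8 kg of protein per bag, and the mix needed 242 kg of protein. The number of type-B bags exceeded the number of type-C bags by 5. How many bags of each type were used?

Let a = type-A bags, b = type-B bags, c = type-C bags.
  a + b + c = 34
  4a + 7b + 8c = 242
  b - c = 5
Row-reduce the augmented matrix:
R2 ← R2 − 4·R1.
R2 ← R2 / (3).
R1 ← R1 − 1·R2.
R3 ← R3 − 1·R2.
R3 ← R3 / (-7/3).
R1 ← R1 + 1/3·R3.
R2 ← R2 − 4/3·R3.
Reading off the reduced rows gives a = 3, b = 18, c = 13.

type-A bags: 3, type-B bags: 18, type-C bags: 13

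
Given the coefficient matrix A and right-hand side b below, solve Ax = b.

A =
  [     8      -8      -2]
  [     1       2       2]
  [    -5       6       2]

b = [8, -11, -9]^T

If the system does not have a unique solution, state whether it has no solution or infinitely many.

Row-reduce:
R1 ← R1 / (8).
R2 ← R2 − 1·R1.
R3 ← R3 + 5·R1.
R2 ← R2 / (3).
R1 ← R1 + 1·R2.
R3 ← R3 − 1·R2.
Rank is 2 with 3 unknowns, leaving x_3 free.

infinitely many solutions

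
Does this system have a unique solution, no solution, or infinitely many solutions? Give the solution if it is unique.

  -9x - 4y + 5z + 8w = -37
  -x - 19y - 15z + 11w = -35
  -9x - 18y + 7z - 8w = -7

infinitely many solutions

Row-reduce:
R1 ← R1 / (-9).
R2 ← R2 + 1·R1.
R3 ← R3 + 9·R1.
R2 ← R2 / (-167/9).
R1 ← R1 − 4/9·R2.
R3 ← R3 + 14·R2.
R3 ← R3 / (2294/167).
R1 ← R1 + 155/167·R3.
R2 ← R2 − 140/167·R3.
Rank is 3 with 4 unknowns, leaving w free.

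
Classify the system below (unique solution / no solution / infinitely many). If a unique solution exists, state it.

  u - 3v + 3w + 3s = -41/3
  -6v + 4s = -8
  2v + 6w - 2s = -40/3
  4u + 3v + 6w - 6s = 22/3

u = 7/3, v = -2/3, w = -3, s = -3

Row-reduce the augmented matrix:
R4 ← R4 − 4·R1.
R2 ← R2 / (-6).
R1 ← R1 + 3·R2.
R3 ← R3 − 2·R2.
R4 ← R4 − 15·R2.
R3 ← R3 / (6).
R1 ← R1 − 3·R3.
R4 ← R4 + 6·R3.
R4 ← R4 / (-26/3).
R1 ← R1 − 4/3·R4.
R2 ← R2 + 2/3·R4.
R3 ← R3 + 1/9·R4.
Reading off the reduced rows gives u = 7/3, v = -2/3, w = -3, s = -3.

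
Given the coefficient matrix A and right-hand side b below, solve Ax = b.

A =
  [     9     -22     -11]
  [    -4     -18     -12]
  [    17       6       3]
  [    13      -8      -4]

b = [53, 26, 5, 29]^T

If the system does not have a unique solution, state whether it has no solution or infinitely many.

x_1 = 1, x_2 = -3, x_3 = 2

Row-reduce the augmented matrix:
R1 ← R1 / (9).
R2 ← R2 + 4·R1.
R3 ← R3 − 17·R1.
R4 ← R4 − 13·R1.
R2 ← R2 / (-250/9).
R1 ← R1 + 22/9·R2.
R3 ← R3 − 428/9·R2.
R4 ← R4 − 214/9·R2.
R3 ← R3 / (-642/125).
R1 ← R1 − 33/125·R3.
R2 ← R2 − 76/125·R3.
R4 ← R4 + 321/125·R3.
R4 reduces to 0 = 0, so the extra equation is consistent.
Reading off the reduced rows gives x_1 = 1, x_2 = -3, x_3 = 2.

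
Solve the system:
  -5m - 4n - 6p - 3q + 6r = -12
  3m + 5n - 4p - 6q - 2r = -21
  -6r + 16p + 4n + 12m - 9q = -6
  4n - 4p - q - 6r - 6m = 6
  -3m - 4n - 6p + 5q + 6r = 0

infinitely many solutions

Row-reduce:
R1 ← R1 / (-5).
R2 ← R2 − 3·R1.
R3 ← R3 − 12·R1.
R4 ← R4 + 6·R1.
R5 ← R5 + 3·R1.
R2 ← R2 / (13/5).
R1 ← R1 − 4/5·R2.
R3 ← R3 + 28/5·R2.
R4 ← R4 − 44/5·R2.
R5 ← R5 + 8/5·R2.
R3 ← R3 / (-192/13).
R1 ← R1 − 46/13·R3.
R2 ← R2 + 38/13·R3.
R4 ← R4 − 376/13·R3.
R5 ← R5 + 92/13·R3.
R4 ← R4 / (-285/8).
R1 ← R1 + 157/32·R4.
R2 ← R2 − 113/32·R4.
R3 ← R3 − 143/64·R4.
R5 ← R5 − 285/16·R4.
Rank is 4 with 5 unknowns, leaving r free.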